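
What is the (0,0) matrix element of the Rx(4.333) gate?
-0.5611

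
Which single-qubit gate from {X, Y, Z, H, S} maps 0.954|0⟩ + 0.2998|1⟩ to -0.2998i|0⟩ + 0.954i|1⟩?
Y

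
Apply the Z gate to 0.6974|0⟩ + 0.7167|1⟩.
0.6974|0⟩ - 0.7167|1⟩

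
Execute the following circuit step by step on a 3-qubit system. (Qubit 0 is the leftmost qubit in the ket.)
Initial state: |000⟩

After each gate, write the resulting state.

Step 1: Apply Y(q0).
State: i|100⟩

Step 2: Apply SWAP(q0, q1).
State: i|010⟩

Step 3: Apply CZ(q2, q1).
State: i|010⟩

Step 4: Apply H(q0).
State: (1/√2)i|010⟩ + (1/√2)i|110⟩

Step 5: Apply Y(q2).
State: -1/√2|011⟩ - 1/√2|111⟩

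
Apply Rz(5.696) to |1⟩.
(-0.9572 + 0.2894i)|1⟩

Rz(5.696) = [[e^(−iθ/2), 0], [0, e^(iθ/2)]] with e^(±iθ/2) = cos(θ/2) ± i·sin(θ/2); θ = 5.696, cos(θ/2) ≈ -0.95721, sin(θ/2) ≈ 0.289393.
With a = amp(|0⟩) = 0 and b = amp(|1⟩) = 1:
new amp(|0⟩) = (-0.95721 - 0.289393i)·a = 0
new amp(|1⟩) = (-0.95721 + 0.289393i)·b = (-0.9572 + 0.2894i)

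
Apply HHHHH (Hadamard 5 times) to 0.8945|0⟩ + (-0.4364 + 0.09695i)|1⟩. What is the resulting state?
(0.3239 + 0.06855i)|0⟩ + (0.9411 - 0.06855i)|1⟩

H² = I, so H^5 = H: a single Hadamard. With (a, b) = (0.8945, (-0.4364 + 0.09695i)), H gives ((a + b)/√2, (a − b)/√2) = ((0.3239 + 0.06855i), (0.9411 - 0.06855i)).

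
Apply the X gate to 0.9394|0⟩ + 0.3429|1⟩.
0.3429|0⟩ + 0.9394|1⟩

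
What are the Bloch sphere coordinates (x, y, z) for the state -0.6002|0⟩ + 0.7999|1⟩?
(-0.9602, 0, -0.2796)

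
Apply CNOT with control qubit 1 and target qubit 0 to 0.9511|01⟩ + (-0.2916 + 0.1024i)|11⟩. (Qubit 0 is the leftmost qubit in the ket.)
(-0.2916 + 0.1024i)|01⟩ + 0.9511|11⟩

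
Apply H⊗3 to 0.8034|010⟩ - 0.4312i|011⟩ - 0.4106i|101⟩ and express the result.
(0.284 - 0.2976i)|000⟩ + (0.284 + 0.2976i)|001⟩ + (-0.284 + 0.007283i)|010⟩ + (-0.284 - 0.007283i)|011⟩ + (0.284 - 0.007283i)|100⟩ + (0.284 + 0.007283i)|101⟩ + (-0.284 + 0.2976i)|110⟩ + (-0.284 - 0.2976i)|111⟩

H⊗3 gives amp(|y⟩) = (1/2√2) Σ_x (−1)^(x·y) amp(|x⟩), where x·y is the number of positions in which both x and y have a 1.
|000⟩: (0.8034 - 0.4312i - 0.4106i)/(2√2) = (0.284 - 0.2976i)
|001⟩: (0.8034 + 0.4312i + 0.4106i)/(2√2) = (0.284 + 0.2976i)
|010⟩: (-0.8034 + 0.4312i - 0.4106i)/(2√2) = (-0.284 + 0.007283i)
|011⟩: (-0.8034 - 0.4312i + 0.4106i)/(2√2) = (-0.284 - 0.007283i)
|100⟩: (0.8034 - 0.4312i + 0.4106i)/(2√2) = (0.284 - 0.007283i)
|101⟩: (0.8034 + 0.4312i - 0.4106i)/(2√2) = (0.284 + 0.007283i)
|110⟩: (-0.8034 + 0.4312i + 0.4106i)/(2√2) = (-0.284 + 0.2976i)
|111⟩: (-0.8034 - 0.4312i - 0.4106i)/(2√2) = (-0.284 - 0.2976i)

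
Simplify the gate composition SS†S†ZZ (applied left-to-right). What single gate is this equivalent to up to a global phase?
S†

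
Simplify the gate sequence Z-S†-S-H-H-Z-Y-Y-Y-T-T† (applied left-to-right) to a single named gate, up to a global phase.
Y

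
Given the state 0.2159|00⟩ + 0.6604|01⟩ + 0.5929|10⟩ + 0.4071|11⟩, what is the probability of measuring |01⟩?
0.4361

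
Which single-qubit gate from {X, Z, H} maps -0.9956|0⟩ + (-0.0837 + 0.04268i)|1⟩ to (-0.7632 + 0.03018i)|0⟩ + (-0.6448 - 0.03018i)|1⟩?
H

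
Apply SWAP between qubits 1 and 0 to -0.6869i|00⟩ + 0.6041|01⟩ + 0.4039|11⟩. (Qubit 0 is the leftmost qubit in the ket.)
-0.6869i|00⟩ + 0.6041|10⟩ + 0.4039|11⟩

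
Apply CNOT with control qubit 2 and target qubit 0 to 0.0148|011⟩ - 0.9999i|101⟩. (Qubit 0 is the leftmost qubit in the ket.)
-0.9999i|001⟩ + 0.0148|111⟩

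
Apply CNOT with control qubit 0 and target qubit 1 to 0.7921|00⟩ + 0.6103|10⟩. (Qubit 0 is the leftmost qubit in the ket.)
0.7921|00⟩ + 0.6103|11⟩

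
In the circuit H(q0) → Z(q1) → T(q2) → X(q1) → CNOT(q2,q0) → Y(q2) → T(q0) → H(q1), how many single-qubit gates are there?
7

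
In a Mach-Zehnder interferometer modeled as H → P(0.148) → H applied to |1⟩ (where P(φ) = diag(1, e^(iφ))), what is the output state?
(0.005466 - 0.07373i)|0⟩ + (0.9945 + 0.07373i)|1⟩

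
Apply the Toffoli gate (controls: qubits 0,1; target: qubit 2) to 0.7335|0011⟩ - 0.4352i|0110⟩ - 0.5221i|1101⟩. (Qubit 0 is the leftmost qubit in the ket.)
0.7335|0011⟩ - 0.4352i|0110⟩ - 0.5221i|1111⟩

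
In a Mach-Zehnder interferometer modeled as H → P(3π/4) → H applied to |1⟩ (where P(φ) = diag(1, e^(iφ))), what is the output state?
(0.8536 - (1/√8)i)|0⟩ + (0.1464 + (1/√8)i)|1⟩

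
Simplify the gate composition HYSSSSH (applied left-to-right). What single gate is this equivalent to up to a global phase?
Y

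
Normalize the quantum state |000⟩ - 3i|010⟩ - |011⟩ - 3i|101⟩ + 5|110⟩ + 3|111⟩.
0.1361|000⟩ - (1/√6)i|010⟩ - 0.1361|011⟩ - (1/√6)i|101⟩ + 0.6804|110⟩ + 1/√6|111⟩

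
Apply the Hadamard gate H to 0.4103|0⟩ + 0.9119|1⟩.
0.9349|0⟩ - 0.3547|1⟩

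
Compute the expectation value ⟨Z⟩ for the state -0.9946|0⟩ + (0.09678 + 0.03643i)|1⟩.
0.9785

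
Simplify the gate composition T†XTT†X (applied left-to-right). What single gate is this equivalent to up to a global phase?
T†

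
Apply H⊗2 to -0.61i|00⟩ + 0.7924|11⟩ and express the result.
(0.3962 - 0.305i)|00⟩ + (-0.3962 - 0.305i)|01⟩ + (-0.3962 - 0.305i)|10⟩ + (0.3962 - 0.305i)|11⟩

H⊗2 gives amp(|y⟩) = (1/2) Σ_x (−1)^(x·y) amp(|x⟩), where x·y is the number of positions in which both x and y have a 1.
|00⟩: (-0.61i + 0.7924)/2 = (0.3962 - 0.305i)
|01⟩: (-0.61i - 0.7924)/2 = (-0.3962 - 0.305i)
|10⟩: (-0.61i - 0.7924)/2 = (-0.3962 - 0.305i)
|11⟩: (-0.61i + 0.7924)/2 = (0.3962 - 0.305i)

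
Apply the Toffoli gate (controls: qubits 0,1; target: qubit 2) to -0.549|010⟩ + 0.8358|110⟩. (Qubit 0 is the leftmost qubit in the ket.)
-0.549|010⟩ + 0.8358|111⟩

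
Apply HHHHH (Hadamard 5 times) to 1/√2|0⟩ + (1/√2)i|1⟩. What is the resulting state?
(1/2 + (1/2)i)|0⟩ + (1/2 - (1/2)i)|1⟩

H² = I, so H^5 = H: a single Hadamard. With (a, b) = (1/√2, (1/√2)i), H gives ((a + b)/√2, (a − b)/√2) = ((1/2 + (1/2)i), (1/2 - (1/2)i)).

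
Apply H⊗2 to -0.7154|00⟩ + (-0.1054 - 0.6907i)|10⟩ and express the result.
(-0.4104 - 0.3454i)|00⟩ + (-0.4104 - 0.3454i)|01⟩ + (-0.305 + 0.3454i)|10⟩ + (-0.305 + 0.3454i)|11⟩

H⊗2 gives amp(|y⟩) = (1/2) Σ_x (−1)^(x·y) amp(|x⟩), where x·y is the number of positions in which both x and y have a 1.
|00⟩: (-0.7154 + (-0.1054 - 0.6907i))/2 = (-0.4104 - 0.3454i)
|01⟩: (-0.7154 + (-0.1054 - 0.6907i))/2 = (-0.4104 - 0.3454i)
|10⟩: (-0.7154 - (-0.1054 - 0.6907i))/2 = (-0.305 + 0.3454i)
|11⟩: (-0.7154 - (-0.1054 - 0.6907i))/2 = (-0.305 + 0.3454i)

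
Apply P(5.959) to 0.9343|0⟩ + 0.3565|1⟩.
0.9343|0⟩ + (0.3379 - 0.1136i)|1⟩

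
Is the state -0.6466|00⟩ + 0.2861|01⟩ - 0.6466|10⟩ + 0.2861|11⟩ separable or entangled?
Separable

Writing the state as a|00⟩ + b|01⟩ + c|10⟩ + d|11⟩, it is a product state iff ad − bc = 0.
Here (a, b, c, d) = (-0.6466, 0.2861, -0.6466, 0.2861): ad − bc = (-0.6466)(0.2861) − (0.2861)(-0.6466) = 0, so the state is separable.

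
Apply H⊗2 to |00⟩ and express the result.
1/2|00⟩ + 1/2|01⟩ + 1/2|10⟩ + 1/2|11⟩

H⊗2 gives amp(|y⟩) = (1/2) Σ_x (−1)^(x·y) amp(|x⟩), where x·y is the number of positions in which both x and y have a 1.
|00⟩: (1)/2 = 1/2
|01⟩: (1)/2 = 1/2
|10⟩: (1)/2 = 1/2
|11⟩: (1)/2 = 1/2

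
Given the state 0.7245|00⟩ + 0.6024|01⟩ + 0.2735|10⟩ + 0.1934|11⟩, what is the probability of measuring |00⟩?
0.5249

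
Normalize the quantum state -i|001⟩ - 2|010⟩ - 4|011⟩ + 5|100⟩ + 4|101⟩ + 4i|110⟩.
-0.1132i|001⟩ - 0.2265|010⟩ - 0.4529|011⟩ + 0.5661|100⟩ + 0.4529|101⟩ + 0.4529i|110⟩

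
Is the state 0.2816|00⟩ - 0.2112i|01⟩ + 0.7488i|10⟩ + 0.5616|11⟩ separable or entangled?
Separable

Writing the state as a|00⟩ + b|01⟩ + c|10⟩ + d|11⟩, it is a product state iff ad − bc = 0.
Here (a, b, c, d) = (0.2816, -0.2112i, 0.7488i, 0.5616): ad − bc = (0.2816)(0.5616) − (-0.2112i)(0.7488i) = 0, so the state is separable.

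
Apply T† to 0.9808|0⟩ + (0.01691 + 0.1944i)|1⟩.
0.9808|0⟩ + (0.1494 + 0.1255i)|1⟩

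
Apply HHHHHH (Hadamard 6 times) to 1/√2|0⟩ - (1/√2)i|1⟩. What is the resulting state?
1/√2|0⟩ - (1/√2)i|1⟩

H² = I, so an even number of Hadamards cancels: H^6 = I and the state is unchanged.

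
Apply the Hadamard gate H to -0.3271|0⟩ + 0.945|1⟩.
0.4369|0⟩ - 0.8995|1⟩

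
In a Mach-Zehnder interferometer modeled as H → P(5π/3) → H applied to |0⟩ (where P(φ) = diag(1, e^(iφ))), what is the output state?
(0.75 - 0.433i)|0⟩ + (0.25 + 0.433i)|1⟩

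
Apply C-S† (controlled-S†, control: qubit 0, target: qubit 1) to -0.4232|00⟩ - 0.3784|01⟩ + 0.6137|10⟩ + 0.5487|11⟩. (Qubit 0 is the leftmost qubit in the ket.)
-0.4232|00⟩ - 0.3784|01⟩ + 0.6137|10⟩ - 0.5487i|11⟩

C-S† leaves the control-|0⟩ kets |00⟩, |01⟩ unchanged and applies S† to qubit 1 on the control-|1⟩ pair (|10⟩, |11⟩).
S† = [[1, 0], [0, -i]].
With a = amp(|10⟩) = 0.6137 and b = amp(|11⟩) = 0.5487:
new amp(|10⟩) = (1)·a = 0.6137
new amp(|11⟩) = (-i)·b = -0.5487i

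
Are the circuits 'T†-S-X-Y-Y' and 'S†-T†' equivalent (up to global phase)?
No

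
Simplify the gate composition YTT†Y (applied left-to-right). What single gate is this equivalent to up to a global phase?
I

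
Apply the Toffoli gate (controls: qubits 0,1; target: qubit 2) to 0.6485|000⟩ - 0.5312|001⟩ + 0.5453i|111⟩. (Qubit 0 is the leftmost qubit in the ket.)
0.6485|000⟩ - 0.5312|001⟩ + 0.5453i|110⟩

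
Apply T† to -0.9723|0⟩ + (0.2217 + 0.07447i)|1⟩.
-0.9723|0⟩ + (0.2094 - 0.1041i)|1⟩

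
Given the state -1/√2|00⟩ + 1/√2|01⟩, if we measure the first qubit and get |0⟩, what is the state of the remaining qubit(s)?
-1/√2|0⟩ + 1/√2|1⟩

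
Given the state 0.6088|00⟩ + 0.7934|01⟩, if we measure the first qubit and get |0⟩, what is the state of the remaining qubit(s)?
0.6088|0⟩ + 0.7934|1⟩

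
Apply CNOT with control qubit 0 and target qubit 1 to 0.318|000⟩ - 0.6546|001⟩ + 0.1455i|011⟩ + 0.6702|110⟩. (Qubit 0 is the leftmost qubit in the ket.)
0.318|000⟩ - 0.6546|001⟩ + 0.1455i|011⟩ + 0.6702|100⟩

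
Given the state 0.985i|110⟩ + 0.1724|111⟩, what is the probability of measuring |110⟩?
0.9702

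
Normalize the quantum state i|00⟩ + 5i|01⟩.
0.1961i|00⟩ + 0.9806i|01⟩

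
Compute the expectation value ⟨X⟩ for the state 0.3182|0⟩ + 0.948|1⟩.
0.6033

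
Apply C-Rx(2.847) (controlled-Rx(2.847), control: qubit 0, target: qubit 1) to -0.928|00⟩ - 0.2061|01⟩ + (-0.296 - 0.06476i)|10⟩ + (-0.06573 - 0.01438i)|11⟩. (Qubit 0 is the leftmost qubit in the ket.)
-0.928|00⟩ - 0.2061|01⟩ + (-0.05767 + 0.05551i)|10⟩ + (-0.07371 + 0.2907i)|11⟩

C-Rx(2.847) leaves the control-|0⟩ kets |00⟩, |01⟩ unchanged and applies Rx(2.847) to qubit 1 on the control-|1⟩ pair (|10⟩, |11⟩).
Rx(2.847) = [[cos(θ/2), −i·sin(θ/2)], [−i·sin(θ/2), cos(θ/2)]]; θ = 2.847, cos(θ/2) ≈ 0.146764, sin(θ/2) ≈ 0.989171.
With a = amp(|10⟩) = (-0.296 - 0.06476i) and b = amp(|11⟩) = (-0.06573 - 0.01438i):
new amp(|10⟩) = (0.146764)·a + (-0.989171i)·b = (-0.05767 + 0.05551i)
new amp(|11⟩) = (-0.989171i)·a + (0.146764)·b = (-0.07371 + 0.2907i)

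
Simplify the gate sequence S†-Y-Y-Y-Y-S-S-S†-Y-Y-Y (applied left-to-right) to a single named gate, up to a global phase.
Y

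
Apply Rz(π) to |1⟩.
i|1⟩

Rz(π) = [[e^(−iθ/2), 0], [0, e^(iθ/2)]] with e^(±iθ/2) = cos(θ/2) ± i·sin(θ/2); θ = π, cos(θ/2) ≈ 0, sin(θ/2) ≈ 1.
With a = amp(|0⟩) = 0 and b = amp(|1⟩) = 1:
new amp(|0⟩) = (-i)·a = 0
new amp(|1⟩) = (i)·b = i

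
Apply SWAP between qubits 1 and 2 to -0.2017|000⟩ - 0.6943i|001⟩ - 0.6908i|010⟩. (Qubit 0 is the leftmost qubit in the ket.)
-0.2017|000⟩ - 0.6908i|001⟩ - 0.6943i|010⟩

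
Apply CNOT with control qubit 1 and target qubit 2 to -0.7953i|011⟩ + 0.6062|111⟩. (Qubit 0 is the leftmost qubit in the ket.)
-0.7953i|010⟩ + 0.6062|110⟩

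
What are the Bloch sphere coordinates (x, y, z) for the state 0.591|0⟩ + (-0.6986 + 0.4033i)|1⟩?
(-0.8257, 0.4767, -0.3014)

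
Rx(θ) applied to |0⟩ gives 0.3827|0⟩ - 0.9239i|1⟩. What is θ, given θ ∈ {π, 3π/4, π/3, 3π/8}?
3π/4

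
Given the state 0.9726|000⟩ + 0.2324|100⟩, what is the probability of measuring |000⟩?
0.946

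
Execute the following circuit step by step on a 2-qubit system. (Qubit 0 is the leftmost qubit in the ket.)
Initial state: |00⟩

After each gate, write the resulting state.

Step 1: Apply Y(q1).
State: i|01⟩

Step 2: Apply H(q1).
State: (1/√2)i|00⟩ - (1/√2)i|01⟩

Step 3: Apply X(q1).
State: -(1/√2)i|00⟩ + (1/√2)i|01⟩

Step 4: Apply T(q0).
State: -(1/√2)i|00⟩ + (1/√2)i|01⟩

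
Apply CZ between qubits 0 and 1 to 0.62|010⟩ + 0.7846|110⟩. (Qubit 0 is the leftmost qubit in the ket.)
0.62|010⟩ - 0.7846|110⟩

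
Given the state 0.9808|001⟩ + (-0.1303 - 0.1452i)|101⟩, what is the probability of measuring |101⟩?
0.03806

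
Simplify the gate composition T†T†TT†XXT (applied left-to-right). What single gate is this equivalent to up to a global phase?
T†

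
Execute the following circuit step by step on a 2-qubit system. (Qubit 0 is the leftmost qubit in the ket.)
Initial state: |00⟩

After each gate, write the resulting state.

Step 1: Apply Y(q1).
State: i|01⟩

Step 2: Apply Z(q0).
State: i|01⟩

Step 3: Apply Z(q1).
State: -i|01⟩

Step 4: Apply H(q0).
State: -(1/√2)i|01⟩ - (1/√2)i|11⟩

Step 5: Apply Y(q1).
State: -1/√2|00⟩ - 1/√2|10⟩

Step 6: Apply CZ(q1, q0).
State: -1/√2|00⟩ - 1/√2|10⟩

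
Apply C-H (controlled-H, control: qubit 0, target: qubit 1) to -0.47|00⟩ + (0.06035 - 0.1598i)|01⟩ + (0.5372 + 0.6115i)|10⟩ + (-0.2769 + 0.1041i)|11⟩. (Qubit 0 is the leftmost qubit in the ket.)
-0.47|00⟩ + (0.06035 - 0.1598i)|01⟩ + (0.1841 + 0.506i)|10⟩ + (0.5757 + 0.3588i)|11⟩

C-H leaves the control-|0⟩ kets |00⟩, |01⟩ unchanged and applies H to qubit 1 on the control-|1⟩ pair (|10⟩, |11⟩).
H = [[1/√2, 1/√2], [1/√2, -1/√2]].
With a = amp(|10⟩) = (0.5372 + 0.6115i) and b = amp(|11⟩) = (-0.2769 + 0.1041i):
new amp(|10⟩) = (1/√2)·a + (1/√2)·b = (0.1841 + 0.506i)
new amp(|11⟩) = (1/√2)·a + (-1/√2)·b = (0.5757 + 0.3588i)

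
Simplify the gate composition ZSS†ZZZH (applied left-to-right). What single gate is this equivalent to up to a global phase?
H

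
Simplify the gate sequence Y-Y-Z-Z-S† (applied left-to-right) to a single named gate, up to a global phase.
S†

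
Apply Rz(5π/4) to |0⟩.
(-0.3827 - 0.9239i)|0⟩

Rz(5π/4) = [[e^(−iθ/2), 0], [0, e^(iθ/2)]] with e^(±iθ/2) = cos(θ/2) ± i·sin(θ/2); θ = 5π/4, cos(θ/2) ≈ -0.382683, sin(θ/2) ≈ 0.92388.
With a = amp(|0⟩) = 1 and b = amp(|1⟩) = 0:
new amp(|0⟩) = (-0.382683 - 0.92388i)·a = (-0.3827 - 0.9239i)
new amp(|1⟩) = (-0.382683 + 0.92388i)·b = 0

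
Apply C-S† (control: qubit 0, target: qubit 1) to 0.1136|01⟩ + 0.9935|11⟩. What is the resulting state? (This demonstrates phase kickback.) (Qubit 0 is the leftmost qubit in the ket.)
0.1136|01⟩ - 0.9935i|11⟩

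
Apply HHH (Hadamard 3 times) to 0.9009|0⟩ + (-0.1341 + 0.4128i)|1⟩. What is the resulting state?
(0.5422 + 0.2919i)|0⟩ + (0.7319 - 0.2919i)|1⟩

H² = I, so H^3 = H: a single Hadamard. With (a, b) = (0.9009, (-0.1341 + 0.4128i)), H gives ((a + b)/√2, (a − b)/√2) = ((0.5422 + 0.2919i), (0.7319 - 0.2919i)).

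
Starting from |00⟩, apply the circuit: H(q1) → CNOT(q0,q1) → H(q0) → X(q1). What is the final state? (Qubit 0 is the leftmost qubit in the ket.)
1/2|00⟩ + 1/2|01⟩ + 1/2|10⟩ + 1/2|11⟩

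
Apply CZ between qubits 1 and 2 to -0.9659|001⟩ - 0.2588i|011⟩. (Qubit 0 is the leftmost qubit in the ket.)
-0.9659|001⟩ + 0.2588i|011⟩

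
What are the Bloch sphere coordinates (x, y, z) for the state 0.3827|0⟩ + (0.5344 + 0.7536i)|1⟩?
(0.409, 0.5768, -0.707)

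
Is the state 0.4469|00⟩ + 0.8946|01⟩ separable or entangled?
Separable

Writing the state as a|00⟩ + b|01⟩ + c|10⟩ + d|11⟩, it is a product state iff ad − bc = 0.
Here (a, b, c, d) = (0.4469, 0.8946, 0, 0): ad − bc = (0.4469)(0) − (0.8946)(0) = 0, so the state is separable.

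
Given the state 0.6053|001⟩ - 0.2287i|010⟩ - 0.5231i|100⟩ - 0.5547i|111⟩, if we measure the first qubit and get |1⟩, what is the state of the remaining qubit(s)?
-0.6861i|00⟩ - 0.7275i|11⟩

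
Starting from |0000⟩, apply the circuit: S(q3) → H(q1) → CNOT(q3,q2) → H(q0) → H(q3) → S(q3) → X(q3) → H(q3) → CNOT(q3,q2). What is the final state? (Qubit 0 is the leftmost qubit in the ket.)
(0.25 + 0.25i)|0000⟩ + (-0.25 + 0.25i)|0011⟩ + (0.25 + 0.25i)|0100⟩ + (-0.25 + 0.25i)|0111⟩ + (0.25 + 0.25i)|1000⟩ + (-0.25 + 0.25i)|1011⟩ + (0.25 + 0.25i)|1100⟩ + (-0.25 + 0.25i)|1111⟩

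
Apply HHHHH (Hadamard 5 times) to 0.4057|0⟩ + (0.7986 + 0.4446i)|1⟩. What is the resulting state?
(0.8516 + 0.3144i)|0⟩ + (-0.2778 - 0.3144i)|1⟩

H² = I, so H^5 = H: a single Hadamard. With (a, b) = (0.4057, (0.7986 + 0.4446i)), H gives ((a + b)/√2, (a − b)/√2) = ((0.8516 + 0.3144i), (-0.2778 - 0.3144i)).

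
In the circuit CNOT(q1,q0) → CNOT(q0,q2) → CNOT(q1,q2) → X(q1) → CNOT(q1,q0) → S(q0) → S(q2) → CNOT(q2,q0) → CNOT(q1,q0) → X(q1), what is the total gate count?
10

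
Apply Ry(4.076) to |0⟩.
-0.4504|0⟩ + 0.8928|1⟩

Ry(4.076) = [[cos(θ/2), −sin(θ/2)], [sin(θ/2), cos(θ/2)]]; θ = 4.076, cos(θ/2) ≈ -0.450391, sin(θ/2) ≈ 0.892831.
With a = amp(|0⟩) = 1 and b = amp(|1⟩) = 0:
new amp(|0⟩) = (-0.450391)·a + (-0.892831)·b = -0.4504
new amp(|1⟩) = (0.892831)·a + (-0.450391)·b = 0.8928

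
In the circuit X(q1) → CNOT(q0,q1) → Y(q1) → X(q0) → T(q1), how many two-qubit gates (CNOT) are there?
1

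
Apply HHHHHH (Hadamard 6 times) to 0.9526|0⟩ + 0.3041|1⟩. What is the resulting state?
0.9526|0⟩ + 0.3041|1⟩

H² = I, so an even number of Hadamards cancels: H^6 = I and the state is unchanged.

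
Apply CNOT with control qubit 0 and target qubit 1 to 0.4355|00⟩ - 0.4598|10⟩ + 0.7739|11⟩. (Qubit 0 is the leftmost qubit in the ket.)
0.4355|00⟩ + 0.7739|10⟩ - 0.4598|11⟩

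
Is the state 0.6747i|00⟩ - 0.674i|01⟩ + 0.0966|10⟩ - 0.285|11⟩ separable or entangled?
Entangled

Writing the state as a|00⟩ + b|01⟩ + c|10⟩ + d|11⟩, it is a product state iff ad − bc = 0.
Here (a, b, c, d) = (0.6747i, -0.674i, 0.0966, -0.285): ad − bc = (0.6747i)(-0.285) − (-0.674i)(0.0966) = -0.1272i ≠ 0, so the state is entangled.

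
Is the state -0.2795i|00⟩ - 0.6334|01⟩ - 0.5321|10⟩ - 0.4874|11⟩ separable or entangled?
Entangled

Writing the state as a|00⟩ + b|01⟩ + c|10⟩ + d|11⟩, it is a product state iff ad − bc = 0.
Here (a, b, c, d) = (-0.2795i, -0.6334, -0.5321, -0.4874): ad − bc = (-0.2795i)(-0.4874) − (-0.6334)(-0.5321) = (-0.337 + 0.1362i) ≠ 0, so the state is entangled.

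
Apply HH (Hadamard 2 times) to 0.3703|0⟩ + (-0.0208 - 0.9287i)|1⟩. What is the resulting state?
0.3703|0⟩ + (-0.0208 - 0.9287i)|1⟩

H² = I, so an even number of Hadamards cancels: H^2 = I and the state is unchanged.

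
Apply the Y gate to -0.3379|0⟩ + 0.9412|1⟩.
-0.9412i|0⟩ - 0.3379i|1⟩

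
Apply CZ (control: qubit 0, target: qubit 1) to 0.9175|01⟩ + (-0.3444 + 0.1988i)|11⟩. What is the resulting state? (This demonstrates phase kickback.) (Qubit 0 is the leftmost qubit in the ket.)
0.9175|01⟩ + (0.3444 - 0.1988i)|11⟩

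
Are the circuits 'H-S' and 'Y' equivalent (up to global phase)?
No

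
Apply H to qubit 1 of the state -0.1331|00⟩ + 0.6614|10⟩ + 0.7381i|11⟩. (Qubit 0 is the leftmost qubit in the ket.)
-0.09412|00⟩ - 0.09412|01⟩ + (0.4677 + 0.5219i)|10⟩ + (0.4677 - 0.5219i)|11⟩

H on qubit 1 mixes each pair of kets that differ only in qubit 1: amplitudes (a, b) of (|…0…⟩, |…1…⟩) become ((a + b)/√2, (a − b)/√2). Kets absent from the input have amplitude 0.
(|00⟩, |01⟩): (a, b) = (-0.1331, 0) → (-0.09412, -0.09412)
(|10⟩, |11⟩): (a, b) = (0.6614, 0.7381i) → ((0.4677 + 0.5219i), (0.4677 - 0.5219i))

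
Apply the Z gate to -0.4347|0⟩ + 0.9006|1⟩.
-0.4347|0⟩ - 0.9006|1⟩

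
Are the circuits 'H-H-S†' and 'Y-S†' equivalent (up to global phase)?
No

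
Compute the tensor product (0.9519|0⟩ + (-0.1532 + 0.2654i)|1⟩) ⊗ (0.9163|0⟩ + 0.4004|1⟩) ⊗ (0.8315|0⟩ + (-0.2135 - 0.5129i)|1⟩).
0.7253|000⟩ + (-0.1862 - 0.4474i)|001⟩ + 0.3169|010⟩ + (-0.08137 - 0.1955i)|011⟩ + (-0.1167 + 0.2022i)|100⟩ + (0.1547 + 0.02008i)|101⟩ + (-0.05101 + 0.08836i)|110⟩ + (0.0676 + 0.008774i)|111⟩

amp(|b₁b₂…⟩) = product of the factor amplitudes for bits b₁, b₂, …; only kets whose every factor amplitude is nonzero survive.
|000⟩: (0.9519)(0.9163)(0.8315) = 0.7253
|001⟩: (0.9519)(0.9163)(-0.2135 - 0.5129i) = (-0.1862 - 0.4474i)
|010⟩: (0.9519)(0.4004)(0.8315) = 0.3169
|011⟩: (0.9519)(0.4004)(-0.2135 - 0.5129i) = (-0.08137 - 0.1955i)
|100⟩: (-0.1532 + 0.2654i)(0.9163)(0.8315) = (-0.1167 + 0.2022i)
|101⟩: (-0.1532 + 0.2654i)(0.9163)(-0.2135 - 0.5129i) = (0.1547 + 0.02008i)
|110⟩: (-0.1532 + 0.2654i)(0.4004)(0.8315) = (-0.05101 + 0.08836i)
|111⟩: (-0.1532 + 0.2654i)(0.4004)(-0.2135 - 0.5129i) = (0.0676 + 0.008774i)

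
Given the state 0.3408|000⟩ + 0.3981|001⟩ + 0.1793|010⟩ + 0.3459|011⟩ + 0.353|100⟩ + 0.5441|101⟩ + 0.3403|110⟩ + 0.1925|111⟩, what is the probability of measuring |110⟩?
0.1158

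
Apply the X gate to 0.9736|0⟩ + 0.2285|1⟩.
0.2285|0⟩ + 0.9736|1⟩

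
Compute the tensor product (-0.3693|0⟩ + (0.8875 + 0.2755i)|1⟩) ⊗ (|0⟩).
-0.3693|00⟩ + (0.8875 + 0.2755i)|10⟩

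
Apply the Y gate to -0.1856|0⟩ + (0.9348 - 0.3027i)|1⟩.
(-0.3027 - 0.9348i)|0⟩ - 0.1856i|1⟩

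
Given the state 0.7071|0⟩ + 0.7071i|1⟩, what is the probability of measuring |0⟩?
0.5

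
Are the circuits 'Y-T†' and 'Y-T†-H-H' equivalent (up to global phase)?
Yes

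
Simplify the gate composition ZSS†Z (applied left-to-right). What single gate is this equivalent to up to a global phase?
I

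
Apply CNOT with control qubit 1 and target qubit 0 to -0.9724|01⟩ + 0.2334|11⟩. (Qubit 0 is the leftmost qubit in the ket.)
0.2334|01⟩ - 0.9724|11⟩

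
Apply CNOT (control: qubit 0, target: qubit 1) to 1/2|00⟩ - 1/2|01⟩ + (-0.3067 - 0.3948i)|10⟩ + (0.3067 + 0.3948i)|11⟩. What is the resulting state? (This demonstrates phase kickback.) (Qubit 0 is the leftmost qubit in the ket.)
1/2|00⟩ - 1/2|01⟩ + (0.3067 + 0.3948i)|10⟩ + (-0.3067 - 0.3948i)|11⟩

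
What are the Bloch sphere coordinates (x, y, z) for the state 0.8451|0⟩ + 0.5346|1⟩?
(0.9036, 0, 0.4284)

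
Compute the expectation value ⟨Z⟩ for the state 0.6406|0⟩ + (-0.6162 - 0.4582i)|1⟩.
-0.1793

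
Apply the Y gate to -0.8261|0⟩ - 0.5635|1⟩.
0.5635i|0⟩ - 0.8261i|1⟩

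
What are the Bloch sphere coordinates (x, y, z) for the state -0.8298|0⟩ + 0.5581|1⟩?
(-0.9262, 0, 0.3771)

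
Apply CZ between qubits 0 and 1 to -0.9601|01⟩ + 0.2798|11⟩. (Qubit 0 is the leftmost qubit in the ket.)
-0.9601|01⟩ - 0.2798|11⟩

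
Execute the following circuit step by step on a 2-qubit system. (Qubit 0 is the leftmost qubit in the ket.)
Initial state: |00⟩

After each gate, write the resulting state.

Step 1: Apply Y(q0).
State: i|10⟩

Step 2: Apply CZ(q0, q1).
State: i|10⟩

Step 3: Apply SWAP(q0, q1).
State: i|01⟩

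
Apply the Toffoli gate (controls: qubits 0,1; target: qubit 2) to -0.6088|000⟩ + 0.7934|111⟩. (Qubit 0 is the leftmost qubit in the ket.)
-0.6088|000⟩ + 0.7934|110⟩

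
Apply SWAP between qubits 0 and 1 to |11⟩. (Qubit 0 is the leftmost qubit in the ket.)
|11⟩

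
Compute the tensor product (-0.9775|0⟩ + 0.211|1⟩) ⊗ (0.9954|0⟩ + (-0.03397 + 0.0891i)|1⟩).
-0.973|00⟩ + (0.03321 - 0.0871i)|01⟩ + 0.21|10⟩ + (-0.007168 + 0.0188i)|11⟩

amp(|b₁b₂…⟩) = product of the factor amplitudes for bits b₁, b₂, …; only kets whose every factor amplitude is nonzero survive.
|00⟩: (-0.9775)(0.9954) = -0.973
|01⟩: (-0.9775)(-0.03397 + 0.0891i) = (0.03321 - 0.0871i)
|10⟩: (0.211)(0.9954) = 0.21
|11⟩: (0.211)(-0.03397 + 0.0891i) = (-0.007168 + 0.0188i)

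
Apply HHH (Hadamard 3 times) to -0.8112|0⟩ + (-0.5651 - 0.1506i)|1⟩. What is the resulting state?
(-0.9732 - 0.1065i)|0⟩ + (-0.174 + 0.1065i)|1⟩

H² = I, so H^3 = H: a single Hadamard. With (a, b) = (-0.8112, (-0.5651 - 0.1506i)), H gives ((a + b)/√2, (a − b)/√2) = ((-0.9732 - 0.1065i), (-0.174 + 0.1065i)).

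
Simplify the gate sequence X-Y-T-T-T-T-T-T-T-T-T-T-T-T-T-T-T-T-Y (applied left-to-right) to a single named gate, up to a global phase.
X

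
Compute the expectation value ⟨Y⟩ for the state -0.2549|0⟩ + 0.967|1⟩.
0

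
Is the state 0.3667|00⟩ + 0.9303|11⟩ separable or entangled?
Entangled

Writing the state as a|00⟩ + b|01⟩ + c|10⟩ + d|11⟩, it is a product state iff ad − bc = 0.
Here (a, b, c, d) = (0.3667, 0, 0, 0.9303): ad − bc = (0.3667)(0.9303) − (0)(0) = 0.3411 ≠ 0, so the state is entangled.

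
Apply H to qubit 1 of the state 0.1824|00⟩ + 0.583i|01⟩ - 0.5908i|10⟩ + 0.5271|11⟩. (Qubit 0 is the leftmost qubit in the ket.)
(0.129 + 0.4122i)|00⟩ + (0.129 - 0.4122i)|01⟩ + (0.3727 - 0.4178i)|10⟩ + (-0.3727 - 0.4178i)|11⟩

H on qubit 1 mixes each pair of kets that differ only in qubit 1: amplitudes (a, b) of (|…0…⟩, |…1…⟩) become ((a + b)/√2, (a − b)/√2). Kets absent from the input have amplitude 0.
(|00⟩, |01⟩): (a, b) = (0.1824, 0.583i) → ((0.129 + 0.4122i), (0.129 - 0.4122i))
(|10⟩, |11⟩): (a, b) = (-0.5908i, 0.5271) → ((0.3727 - 0.4178i), (-0.3727 - 0.4178i))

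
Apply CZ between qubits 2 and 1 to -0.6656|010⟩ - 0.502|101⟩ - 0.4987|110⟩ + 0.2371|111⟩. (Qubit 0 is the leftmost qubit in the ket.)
-0.6656|010⟩ - 0.502|101⟩ - 0.4987|110⟩ - 0.2371|111⟩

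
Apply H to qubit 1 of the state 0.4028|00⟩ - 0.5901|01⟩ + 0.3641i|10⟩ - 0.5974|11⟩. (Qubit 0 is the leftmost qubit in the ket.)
-0.1324|00⟩ + 0.7021|01⟩ + (-0.4224 + 0.2575i)|10⟩ + (0.4224 + 0.2575i)|11⟩

H on qubit 1 mixes each pair of kets that differ only in qubit 1: amplitudes (a, b) of (|…0…⟩, |…1…⟩) become ((a + b)/√2, (a − b)/√2). Kets absent from the input have amplitude 0.
(|00⟩, |01⟩): (a, b) = (0.4028, -0.5901) → (-0.1324, 0.7021)
(|10⟩, |11⟩): (a, b) = (0.3641i, -0.5974) → ((-0.4224 + 0.2575i), (0.4224 + 0.2575i))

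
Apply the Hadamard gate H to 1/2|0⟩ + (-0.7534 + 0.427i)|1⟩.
(-0.1792 + 0.3019i)|0⟩ + (0.8863 - 0.3019i)|1⟩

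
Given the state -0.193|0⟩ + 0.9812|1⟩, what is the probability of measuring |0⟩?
0.03725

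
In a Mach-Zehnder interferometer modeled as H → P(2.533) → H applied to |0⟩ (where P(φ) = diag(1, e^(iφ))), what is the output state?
(0.08977 + 0.2859i)|0⟩ + (0.9102 - 0.2859i)|1⟩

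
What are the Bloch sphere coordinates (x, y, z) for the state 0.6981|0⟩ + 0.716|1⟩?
(0.9997, 0, -0.02531)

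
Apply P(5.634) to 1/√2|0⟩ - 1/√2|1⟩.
1/√2|0⟩ + (-0.5633 + 0.4275i)|1⟩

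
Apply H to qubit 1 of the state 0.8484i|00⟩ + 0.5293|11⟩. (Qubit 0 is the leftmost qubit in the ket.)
0.5999i|00⟩ + 0.5999i|01⟩ + 0.3743|10⟩ - 0.3743|11⟩

H on qubit 1 mixes each pair of kets that differ only in qubit 1: amplitudes (a, b) of (|…0…⟩, |…1…⟩) become ((a + b)/√2, (a − b)/√2). Kets absent from the input have amplitude 0.
(|00⟩, |01⟩): (a, b) = (0.8484i, 0) → (0.5999i, 0.5999i)
(|10⟩, |11⟩): (a, b) = (0, 0.5293) → (0.3743, -0.3743)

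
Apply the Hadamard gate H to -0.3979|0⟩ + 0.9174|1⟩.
0.3673|0⟩ - 0.9301|1⟩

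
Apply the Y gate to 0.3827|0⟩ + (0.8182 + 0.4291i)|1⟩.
(0.4291 - 0.8182i)|0⟩ + 0.3827i|1⟩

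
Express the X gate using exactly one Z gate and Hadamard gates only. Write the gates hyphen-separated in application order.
H-Z-H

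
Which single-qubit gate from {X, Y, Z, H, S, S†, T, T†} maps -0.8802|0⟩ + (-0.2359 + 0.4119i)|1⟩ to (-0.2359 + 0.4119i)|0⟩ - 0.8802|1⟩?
X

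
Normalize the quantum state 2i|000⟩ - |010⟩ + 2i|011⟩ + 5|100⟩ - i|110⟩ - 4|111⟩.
0.2801i|000⟩ - 0.14|010⟩ + 0.2801i|011⟩ + 0.7001|100⟩ - 0.14i|110⟩ - 0.5601|111⟩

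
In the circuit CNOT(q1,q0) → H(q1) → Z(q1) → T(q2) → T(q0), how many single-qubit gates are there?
4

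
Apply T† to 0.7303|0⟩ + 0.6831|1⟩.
0.7303|0⟩ + (0.483 - 0.483i)|1⟩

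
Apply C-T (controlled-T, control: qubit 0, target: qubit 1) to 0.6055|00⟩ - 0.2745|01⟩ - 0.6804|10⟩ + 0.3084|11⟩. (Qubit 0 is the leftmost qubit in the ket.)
0.6055|00⟩ - 0.2745|01⟩ - 0.6804|10⟩ + (0.2181 + 0.2181i)|11⟩

C-T leaves the control-|0⟩ kets |00⟩, |01⟩ unchanged and applies T to qubit 1 on the control-|1⟩ pair (|10⟩, |11⟩).
T = [[1, 0], [0, (1/√2 + (1/√2)i)]].
With a = amp(|10⟩) = -0.6804 and b = amp(|11⟩) = 0.3084:
new amp(|10⟩) = (1)·a = -0.6804
new amp(|11⟩) = (1/√2 + (1/√2)i)·b = (0.2181 + 0.2181i)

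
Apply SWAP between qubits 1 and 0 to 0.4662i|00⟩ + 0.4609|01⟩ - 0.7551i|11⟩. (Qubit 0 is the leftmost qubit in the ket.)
0.4662i|00⟩ + 0.4609|10⟩ - 0.7551i|11⟩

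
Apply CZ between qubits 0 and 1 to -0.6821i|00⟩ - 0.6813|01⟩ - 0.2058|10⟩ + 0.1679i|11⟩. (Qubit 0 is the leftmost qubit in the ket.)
-0.6821i|00⟩ - 0.6813|01⟩ - 0.2058|10⟩ - 0.1679i|11⟩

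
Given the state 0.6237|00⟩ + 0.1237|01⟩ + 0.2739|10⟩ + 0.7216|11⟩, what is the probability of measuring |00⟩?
0.389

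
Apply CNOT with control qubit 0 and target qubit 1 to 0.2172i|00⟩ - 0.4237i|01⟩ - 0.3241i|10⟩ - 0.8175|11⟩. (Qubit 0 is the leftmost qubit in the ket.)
0.2172i|00⟩ - 0.4237i|01⟩ - 0.8175|10⟩ - 0.3241i|11⟩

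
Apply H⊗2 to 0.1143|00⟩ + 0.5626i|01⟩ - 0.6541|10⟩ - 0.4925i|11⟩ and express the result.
(-0.2699 + 0.03505i)|00⟩ + (-0.2699 - 0.03505i)|01⟩ + (0.3842 + 0.5276i)|10⟩ + (0.3842 - 0.5276i)|11⟩

H⊗2 gives amp(|y⟩) = (1/2) Σ_x (−1)^(x·y) amp(|x⟩), where x·y is the number of positions in which both x and y have a 1.
|00⟩: (0.1143 + 0.5626i - 0.6541 - 0.4925i)/2 = (-0.2699 + 0.03505i)
|01⟩: (0.1143 - 0.5626i - 0.6541 + 0.4925i)/2 = (-0.2699 - 0.03505i)
|10⟩: (0.1143 + 0.5626i + 0.6541 + 0.4925i)/2 = (0.3842 + 0.5276i)
|11⟩: (0.1143 - 0.5626i + 0.6541 - 0.4925i)/2 = (0.3842 - 0.5276i)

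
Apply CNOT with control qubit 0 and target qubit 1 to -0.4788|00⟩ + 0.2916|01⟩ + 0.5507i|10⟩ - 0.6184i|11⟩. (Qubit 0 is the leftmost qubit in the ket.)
-0.4788|00⟩ + 0.2916|01⟩ - 0.6184i|10⟩ + 0.5507i|11⟩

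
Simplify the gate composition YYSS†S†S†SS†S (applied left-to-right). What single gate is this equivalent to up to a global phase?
S†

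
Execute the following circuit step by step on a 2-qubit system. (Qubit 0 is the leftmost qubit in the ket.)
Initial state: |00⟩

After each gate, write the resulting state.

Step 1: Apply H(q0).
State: 1/√2|00⟩ + 1/√2|10⟩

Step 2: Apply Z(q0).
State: 1/√2|00⟩ - 1/√2|10⟩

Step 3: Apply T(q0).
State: 1/√2|00⟩ + (-1/2 - (1/2)i)|10⟩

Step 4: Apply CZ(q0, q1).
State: 1/√2|00⟩ + (-1/2 - (1/2)i)|10⟩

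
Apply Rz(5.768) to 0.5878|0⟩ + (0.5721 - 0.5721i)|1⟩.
(-0.5684 - 0.1497i)|0⟩ + (-0.4075 + 0.699i)|1⟩

Rz(5.768) = [[e^(−iθ/2), 0], [0, e^(iθ/2)]] with e^(±iθ/2) = cos(θ/2) ± i·sin(θ/2); θ = 5.768, cos(θ/2) ≈ -0.967006, sin(θ/2) ≈ 0.254753.
With a = amp(|0⟩) = 0.5878 and b = amp(|1⟩) = (0.5721 - 0.5721i):
new amp(|0⟩) = (-0.967006 - 0.254753i)·a = (-0.5684 - 0.1497i)
new amp(|1⟩) = (-0.967006 + 0.254753i)·b = (-0.4075 + 0.699i)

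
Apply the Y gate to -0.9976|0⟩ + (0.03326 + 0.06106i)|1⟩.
(0.06106 - 0.03326i)|0⟩ - 0.9976i|1⟩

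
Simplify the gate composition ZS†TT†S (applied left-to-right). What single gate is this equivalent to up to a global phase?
Z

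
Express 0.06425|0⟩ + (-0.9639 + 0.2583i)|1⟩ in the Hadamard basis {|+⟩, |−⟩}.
(-0.6361 + 0.1826i)|+⟩ + (0.727 - 0.1826i)|−⟩

With |ψ⟩ = α|0⟩ + β|1⟩, the Hadamard-basis coefficients are ⟨+|ψ⟩ = (α + β)/√2 and ⟨−|ψ⟩ = (α − β)/√2.
Here α = 0.06425, β = (-0.9639 + 0.2583i): (α + β)/√2 = (-0.6361 + 0.1826i), (α − β)/√2 = (0.727 - 0.1826i).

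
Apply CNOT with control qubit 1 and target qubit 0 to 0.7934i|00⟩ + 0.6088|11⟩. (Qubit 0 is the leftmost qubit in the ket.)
0.7934i|00⟩ + 0.6088|01⟩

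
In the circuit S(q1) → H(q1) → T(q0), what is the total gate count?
3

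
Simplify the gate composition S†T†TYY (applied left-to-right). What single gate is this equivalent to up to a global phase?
S†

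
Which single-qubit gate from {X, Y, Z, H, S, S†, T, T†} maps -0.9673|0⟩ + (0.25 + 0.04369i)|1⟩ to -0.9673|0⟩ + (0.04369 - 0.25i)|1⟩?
S†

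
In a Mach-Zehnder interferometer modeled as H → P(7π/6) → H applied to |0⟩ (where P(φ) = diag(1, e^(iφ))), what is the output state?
(0.06699 - 0.25i)|0⟩ + (0.933 + 0.25i)|1⟩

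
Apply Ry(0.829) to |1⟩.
-0.4027|0⟩ + 0.9153|1⟩

Ry(0.829) = [[cos(θ/2), −sin(θ/2)], [sin(θ/2), cos(θ/2)]]; θ = 0.829, cos(θ/2) ≈ 0.915318, sin(θ/2) ≈ 0.402732.
With a = amp(|0⟩) = 0 and b = amp(|1⟩) = 1:
new amp(|0⟩) = (0.915318)·a + (-0.402732)·b = -0.4027
new amp(|1⟩) = (0.402732)·a + (0.915318)·b = 0.9153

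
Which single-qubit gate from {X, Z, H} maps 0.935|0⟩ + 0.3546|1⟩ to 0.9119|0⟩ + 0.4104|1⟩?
H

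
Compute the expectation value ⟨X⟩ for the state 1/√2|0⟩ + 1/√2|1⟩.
1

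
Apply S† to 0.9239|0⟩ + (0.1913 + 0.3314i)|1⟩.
0.9239|0⟩ + (0.3314 - 0.1913i)|1⟩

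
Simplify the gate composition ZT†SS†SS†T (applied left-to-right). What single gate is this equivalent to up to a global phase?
Z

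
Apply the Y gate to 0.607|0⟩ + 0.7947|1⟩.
-0.7947i|0⟩ + 0.607i|1⟩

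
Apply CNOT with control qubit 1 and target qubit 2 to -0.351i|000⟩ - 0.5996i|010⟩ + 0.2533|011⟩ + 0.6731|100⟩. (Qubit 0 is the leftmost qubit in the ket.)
-0.351i|000⟩ + 0.2533|010⟩ - 0.5996i|011⟩ + 0.6731|100⟩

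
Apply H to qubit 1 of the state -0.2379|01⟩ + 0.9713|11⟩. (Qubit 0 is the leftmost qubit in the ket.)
-0.1682|00⟩ + 0.1682|01⟩ + 0.6868|10⟩ - 0.6868|11⟩

H on qubit 1 mixes each pair of kets that differ only in qubit 1: amplitudes (a, b) of (|…0…⟩, |…1…⟩) become ((a + b)/√2, (a − b)/√2). Kets absent from the input have amplitude 0.
(|00⟩, |01⟩): (a, b) = (0, -0.2379) → (-0.1682, 0.1682)
(|10⟩, |11⟩): (a, b) = (0, 0.9713) → (0.6868, -0.6868)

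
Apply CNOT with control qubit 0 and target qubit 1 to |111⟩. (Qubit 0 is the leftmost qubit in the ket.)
|101⟩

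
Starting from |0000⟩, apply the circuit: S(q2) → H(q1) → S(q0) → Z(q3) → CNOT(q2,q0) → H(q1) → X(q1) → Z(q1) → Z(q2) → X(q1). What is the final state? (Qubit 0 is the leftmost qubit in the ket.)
-|0000⟩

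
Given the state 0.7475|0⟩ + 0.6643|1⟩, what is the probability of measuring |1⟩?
0.4413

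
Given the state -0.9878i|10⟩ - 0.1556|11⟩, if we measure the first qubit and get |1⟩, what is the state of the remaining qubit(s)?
-0.9878i|0⟩ - 0.1556|1⟩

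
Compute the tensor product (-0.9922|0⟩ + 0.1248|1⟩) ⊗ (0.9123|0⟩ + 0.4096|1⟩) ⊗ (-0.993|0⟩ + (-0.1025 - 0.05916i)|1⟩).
0.8988|000⟩ + (0.09278 + 0.05355i)|001⟩ + 0.4036|010⟩ + (0.04166 + 0.02404i)|011⟩ - 0.1131|100⟩ + (-0.01167 - 0.006736i)|101⟩ - 0.05076|110⟩ + (-0.00524 - 0.003024i)|111⟩

amp(|b₁b₂…⟩) = product of the factor amplitudes for bits b₁, b₂, …; only kets whose every factor amplitude is nonzero survive.
|000⟩: (-0.9922)(0.9123)(-0.993) = 0.8988
|001⟩: (-0.9922)(0.9123)(-0.1025 - 0.05916i) = (0.09278 + 0.05355i)
|010⟩: (-0.9922)(0.4096)(-0.993) = 0.4036
|011⟩: (-0.9922)(0.4096)(-0.1025 - 0.05916i) = (0.04166 + 0.02404i)
|100⟩: (0.1248)(0.9123)(-0.993) = -0.1131
|101⟩: (0.1248)(0.9123)(-0.1025 - 0.05916i) = (-0.01167 - 0.006736i)
|110⟩: (0.1248)(0.4096)(-0.993) = -0.05076
|111⟩: (0.1248)(0.4096)(-0.1025 - 0.05916i) = (-0.00524 - 0.003024i)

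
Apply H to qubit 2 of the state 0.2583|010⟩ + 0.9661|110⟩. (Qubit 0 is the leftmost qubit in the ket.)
0.1826|010⟩ + 0.1826|011⟩ + 0.6831|110⟩ + 0.6831|111⟩

H on qubit 2 mixes each pair of kets that differ only in qubit 2: amplitudes (a, b) of (|…0…⟩, |…1…⟩) become ((a + b)/√2, (a − b)/√2). Kets absent from the input have amplitude 0.
(|010⟩, |011⟩): (a, b) = (0.2583, 0) → (0.1826, 0.1826)
(|110⟩, |111⟩): (a, b) = (0.9661, 0) → (0.6831, 0.6831)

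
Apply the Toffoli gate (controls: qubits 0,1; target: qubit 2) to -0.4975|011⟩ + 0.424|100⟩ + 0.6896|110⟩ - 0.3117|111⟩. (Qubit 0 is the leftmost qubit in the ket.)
-0.4975|011⟩ + 0.424|100⟩ - 0.3117|110⟩ + 0.6896|111⟩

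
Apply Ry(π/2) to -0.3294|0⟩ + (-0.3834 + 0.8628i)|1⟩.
(0.03818 - 0.6101i)|0⟩ + (-0.504 + 0.6101i)|1⟩

Ry(π/2) = [[cos(θ/2), −sin(θ/2)], [sin(θ/2), cos(θ/2)]]; θ = π/2, cos(θ/2) ≈ 0.707107, sin(θ/2) ≈ 0.707107.
With a = amp(|0⟩) = -0.3294 and b = amp(|1⟩) = (-0.3834 + 0.8628i):
new amp(|0⟩) = (0.707107)·a + (-0.707107)·b = (0.03818 - 0.6101i)
new amp(|1⟩) = (0.707107)·a + (0.707107)·b = (-0.504 + 0.6101i)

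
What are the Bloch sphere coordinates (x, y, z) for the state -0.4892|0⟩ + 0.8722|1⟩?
(-0.8534, 0, -0.5214)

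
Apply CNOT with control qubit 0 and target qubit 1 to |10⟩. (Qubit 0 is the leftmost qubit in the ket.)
|11⟩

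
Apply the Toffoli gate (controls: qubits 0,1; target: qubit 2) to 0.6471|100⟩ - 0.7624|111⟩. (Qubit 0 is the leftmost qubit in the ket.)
0.6471|100⟩ - 0.7624|110⟩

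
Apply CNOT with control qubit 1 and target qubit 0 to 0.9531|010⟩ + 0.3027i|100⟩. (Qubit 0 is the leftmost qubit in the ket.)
0.3027i|100⟩ + 0.9531|110⟩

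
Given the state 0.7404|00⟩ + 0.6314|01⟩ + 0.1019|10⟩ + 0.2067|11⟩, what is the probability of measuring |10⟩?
0.01038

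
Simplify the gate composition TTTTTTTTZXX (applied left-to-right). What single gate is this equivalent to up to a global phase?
Z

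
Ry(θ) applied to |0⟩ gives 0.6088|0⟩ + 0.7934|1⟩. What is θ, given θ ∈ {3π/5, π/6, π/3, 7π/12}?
7π/12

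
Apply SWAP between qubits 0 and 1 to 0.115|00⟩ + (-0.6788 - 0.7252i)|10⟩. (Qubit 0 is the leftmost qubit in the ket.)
0.115|00⟩ + (-0.6788 - 0.7252i)|01⟩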